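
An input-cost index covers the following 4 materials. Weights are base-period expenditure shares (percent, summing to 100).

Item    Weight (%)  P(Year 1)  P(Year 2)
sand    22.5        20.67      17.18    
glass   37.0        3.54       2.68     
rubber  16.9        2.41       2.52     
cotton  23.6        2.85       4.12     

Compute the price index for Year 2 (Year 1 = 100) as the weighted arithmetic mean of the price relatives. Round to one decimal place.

98.5

sand: 22.5 × (17.18/20.67) = 22.5 × 0.831156 = 18.7010
glass: 37.0 × (2.68/3.54) = 37.0 × 0.757062 = 28.0113
rubber: 16.9 × (2.52/2.41) = 16.9 × 1.045643 = 17.6714
cotton: 23.6 × (4.12/2.85) = 23.6 × 1.445614 = 34.1165
Index = Σ wᵢ·(p₁ᵢ/p₀ᵢ) = 18.7010 + 28.0113 + 17.6714 + 34.1165 = 98.5002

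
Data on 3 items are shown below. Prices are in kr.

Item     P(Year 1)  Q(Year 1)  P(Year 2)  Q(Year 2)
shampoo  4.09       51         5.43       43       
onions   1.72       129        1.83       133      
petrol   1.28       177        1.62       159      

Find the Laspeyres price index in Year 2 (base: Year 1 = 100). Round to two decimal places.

Laspeyres price index uses base-period quantities as weights.
ΣP(Year 2)·Q(Year 1) = 5.43×51 + 1.83×129 + 1.62×177 = 276.93 + 236.07 + 286.74 = 799.74
ΣP(Year 1)·Q(Year 1) = 4.09×51 + 1.72×129 + 1.28×177 = 208.59 + 221.88 + 226.56 = 657.03
Index = 799.74 / 657.03 × 100 = 121.7205

121.72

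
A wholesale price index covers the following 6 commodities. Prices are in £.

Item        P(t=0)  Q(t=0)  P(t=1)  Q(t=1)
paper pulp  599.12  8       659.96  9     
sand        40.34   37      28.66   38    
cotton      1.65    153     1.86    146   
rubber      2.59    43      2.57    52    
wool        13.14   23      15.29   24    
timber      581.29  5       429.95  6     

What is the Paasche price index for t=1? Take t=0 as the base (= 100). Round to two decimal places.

93.49

Paasche price index uses current-period quantities as weights.
ΣP(t=1)·Q(t=1) = 659.96×9 + 28.66×38 + 1.86×146 + 2.57×52 + 15.29×24 + 429.95×6 = 5939.64 + 1089.08 + 271.56 + 133.64 + 366.96 + 2579.7 = 10380.58
ΣP(t=0)·Q(t=1) = 599.12×9 + 40.34×38 + 1.65×146 + 2.59×52 + 13.14×24 + 581.29×6 = 5392.08 + 1532.92 + 240.9 + 134.68 + 315.36 + 3487.74 = 11103.68
Index = 10380.58 / 11103.68 × 100 = 93.4877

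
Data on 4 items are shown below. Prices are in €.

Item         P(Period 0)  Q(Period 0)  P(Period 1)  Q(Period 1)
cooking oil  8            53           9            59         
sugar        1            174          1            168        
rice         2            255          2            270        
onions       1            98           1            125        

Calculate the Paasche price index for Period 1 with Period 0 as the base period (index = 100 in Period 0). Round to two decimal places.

Paasche price index uses current-period quantities as weights.
ΣP(Period 1)·Q(Period 1) = 9×59 + 1×168 + 2×270 + 1×125 = 531 + 168 + 540 + 125 = 1364
ΣP(Period 0)·Q(Period 1) = 8×59 + 1×168 + 2×270 + 1×125 = 472 + 168 + 540 + 125 = 1305
Index = 1364 / 1305 × 100 = 104.5211

104.52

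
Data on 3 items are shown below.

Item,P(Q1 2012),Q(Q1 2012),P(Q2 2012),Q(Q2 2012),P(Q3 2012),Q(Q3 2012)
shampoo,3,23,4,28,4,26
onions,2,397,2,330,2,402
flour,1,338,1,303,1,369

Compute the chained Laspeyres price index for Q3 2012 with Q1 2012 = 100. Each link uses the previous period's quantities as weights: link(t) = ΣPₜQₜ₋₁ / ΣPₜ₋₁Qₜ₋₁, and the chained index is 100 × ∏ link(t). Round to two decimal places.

Link Q1 2012→Q2 2012:
ΣP(Q2 2012)Q(Q1 2012) = 4×23 + 2×397 + 1×338 = 92 + 794 + 338 = 1224
ΣP(Q1 2012)Q(Q1 2012) = 3×23 + 2×397 + 1×338 = 69 + 794 + 338 = 1201
link = 1224/1201 = 1.019151
Link Q2 2012→Q3 2012:
ΣP(Q3 2012)Q(Q2 2012) = 4×28 + 2×330 + 1×303 = 112 + 660 + 303 = 1075
ΣP(Q2 2012)Q(Q2 2012) = 4×28 + 2×330 + 1×303 = 112 + 660 + 303 = 1075
link = 1075/1075 = 1.000000
Chained index = 100 × 1.019151 × 1.000000 = 101.9151

101.92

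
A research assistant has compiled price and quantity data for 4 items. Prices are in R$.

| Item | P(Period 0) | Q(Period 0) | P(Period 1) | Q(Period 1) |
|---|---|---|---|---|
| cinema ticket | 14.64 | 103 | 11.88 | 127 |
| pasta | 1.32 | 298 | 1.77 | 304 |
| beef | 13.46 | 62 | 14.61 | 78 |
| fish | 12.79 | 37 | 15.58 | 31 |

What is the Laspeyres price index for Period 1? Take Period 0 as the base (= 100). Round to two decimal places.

Laspeyres price index uses base-period quantities as weights.
ΣP(Period 1)·Q(Period 0) = 11.88×103 + 1.77×298 + 14.61×62 + 15.58×37 = 1223.64 + 527.46 + 905.82 + 576.46 = 3233.38
ΣP(Period 0)·Q(Period 0) = 14.64×103 + 1.32×298 + 13.46×62 + 12.79×37 = 1507.92 + 393.36 + 834.52 + 473.23 = 3209.03
Index = 3233.38 / 3209.03 × 100 = 100.7588

100.76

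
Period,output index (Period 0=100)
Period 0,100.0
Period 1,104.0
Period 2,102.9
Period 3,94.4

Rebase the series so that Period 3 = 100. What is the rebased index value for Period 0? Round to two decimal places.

Rebased(Period 0) = 100.0 / 94.4 × 100 = 105.9322

105.93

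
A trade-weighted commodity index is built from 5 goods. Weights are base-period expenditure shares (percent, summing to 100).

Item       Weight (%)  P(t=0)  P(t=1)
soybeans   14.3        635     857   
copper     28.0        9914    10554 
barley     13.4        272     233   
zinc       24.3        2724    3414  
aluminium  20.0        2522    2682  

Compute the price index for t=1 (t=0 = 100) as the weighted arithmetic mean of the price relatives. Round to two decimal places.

112.31

soybeans: 14.3 × (857/635) = 14.3 × 1.349606 = 19.2994
copper: 28.0 × (10554/9914) = 28.0 × 1.064555 = 29.8075
barley: 13.4 × (233/272) = 13.4 × 0.856618 = 11.4787
zinc: 24.3 × (3414/2724) = 24.3 × 1.253304 = 30.4553
aluminium: 20.0 × (2682/2522) = 20.0 × 1.063442 = 21.2688
Index = Σ wᵢ·(p₁ᵢ/p₀ᵢ) = 19.2994 + 29.8075 + 11.4787 + 30.4553 + 21.2688 = 112.3097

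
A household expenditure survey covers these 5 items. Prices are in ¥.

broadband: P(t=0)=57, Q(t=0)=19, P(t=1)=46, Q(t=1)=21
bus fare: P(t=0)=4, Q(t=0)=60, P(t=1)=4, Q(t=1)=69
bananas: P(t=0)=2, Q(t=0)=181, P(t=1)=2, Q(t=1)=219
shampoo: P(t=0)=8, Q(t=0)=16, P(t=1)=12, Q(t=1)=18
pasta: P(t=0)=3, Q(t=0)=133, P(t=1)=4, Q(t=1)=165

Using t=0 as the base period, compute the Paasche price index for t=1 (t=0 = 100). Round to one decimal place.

Paasche price index uses current-period quantities as weights.
ΣP(t=1)·Q(t=1) = 46×21 + 4×69 + 2×219 + 12×18 + 4×165 = 966 + 276 + 438 + 216 + 660 = 2556
ΣP(t=0)·Q(t=1) = 57×21 + 4×69 + 2×219 + 8×18 + 3×165 = 1197 + 276 + 438 + 144 + 495 = 2550
Index = 2556 / 2550 × 100 = 100.2353

100.2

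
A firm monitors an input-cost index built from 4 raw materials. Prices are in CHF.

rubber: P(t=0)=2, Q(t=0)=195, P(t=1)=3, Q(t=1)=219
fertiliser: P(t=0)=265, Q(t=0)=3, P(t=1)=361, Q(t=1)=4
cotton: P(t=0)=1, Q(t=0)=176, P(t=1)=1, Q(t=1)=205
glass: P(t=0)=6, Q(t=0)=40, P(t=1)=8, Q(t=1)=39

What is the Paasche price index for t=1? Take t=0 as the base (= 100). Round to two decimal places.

135.16

Paasche price index uses current-period quantities as weights.
ΣP(t=1)·Q(t=1) = 3×219 + 361×4 + 1×205 + 8×39 = 657 + 1444 + 205 + 312 = 2618
ΣP(t=0)·Q(t=1) = 2×219 + 265×4 + 1×205 + 6×39 = 438 + 1060 + 205 + 234 = 1937
Index = 2618 / 1937 × 100 = 135.1575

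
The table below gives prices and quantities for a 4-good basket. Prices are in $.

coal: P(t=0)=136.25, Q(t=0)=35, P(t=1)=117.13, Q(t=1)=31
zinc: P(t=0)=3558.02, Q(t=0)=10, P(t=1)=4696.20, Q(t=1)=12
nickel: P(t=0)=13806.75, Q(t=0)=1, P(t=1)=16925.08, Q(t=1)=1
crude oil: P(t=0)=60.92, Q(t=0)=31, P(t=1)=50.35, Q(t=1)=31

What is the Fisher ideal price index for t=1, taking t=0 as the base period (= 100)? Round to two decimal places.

124.71

Laspeyres component (base-period weights):
ΣP(t=1)Q(t=0) = 117.13×35 + 4696.20×10 + 16925.08×1 + 50.35×31 = 4099.55 + 46962 + 16925.08 + 1560.85 = 69547.48
ΣP(t=0)Q(t=0) = 136.25×35 + 3558.02×10 + 13806.75×1 + 60.92×31 = 4768.75 + 35580.2 + 13806.75 + 1888.52 = 56044.22
L = 69547.48 / 56044.22 × 100 = 124.0939
Paasche component (current-period weights):
ΣP(t=1)Q(t=1) = 117.13×31 + 4696.20×12 + 16925.08×1 + 50.35×31 = 3631.03 + 56354.4 + 16925.08 + 1560.85 = 78471.36
ΣP(t=0)Q(t=1) = 136.25×31 + 3558.02×12 + 13806.75×1 + 60.92×31 = 4223.75 + 42696.24 + 13806.75 + 1888.52 = 62615.26
P = 78471.36 / 62615.26 × 100 = 125.3231
Fisher = √(L × P) = √(124.0939 × 125.3231) = 124.7070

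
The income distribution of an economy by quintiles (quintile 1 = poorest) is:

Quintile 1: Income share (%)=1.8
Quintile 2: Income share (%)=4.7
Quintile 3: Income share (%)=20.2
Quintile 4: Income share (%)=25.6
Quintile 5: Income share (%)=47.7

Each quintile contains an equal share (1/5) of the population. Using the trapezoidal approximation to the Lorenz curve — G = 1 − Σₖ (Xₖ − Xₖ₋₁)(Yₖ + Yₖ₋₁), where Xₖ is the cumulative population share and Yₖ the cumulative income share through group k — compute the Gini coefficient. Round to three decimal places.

Cumulative income shares Yₖ: 0.0180, 0.0650, 0.2670, 0.5230, 1.0000
Σ (Xₖ−Xₖ₋₁)(Yₖ+Yₖ₋₁) = (1/5)(0.0180+0.0000) + (1/5)(0.0650+0.0180) + (1/5)(0.2670+0.0650) + (1/5)(0.5230+0.2670) + (1/5)(1.0000+0.5230)
  = 0.0036 + 0.0166 + 0.0664 + 0.1580 + 0.3046 = 0.5492
G = 1 − 0.5492 = 0.4508

0.451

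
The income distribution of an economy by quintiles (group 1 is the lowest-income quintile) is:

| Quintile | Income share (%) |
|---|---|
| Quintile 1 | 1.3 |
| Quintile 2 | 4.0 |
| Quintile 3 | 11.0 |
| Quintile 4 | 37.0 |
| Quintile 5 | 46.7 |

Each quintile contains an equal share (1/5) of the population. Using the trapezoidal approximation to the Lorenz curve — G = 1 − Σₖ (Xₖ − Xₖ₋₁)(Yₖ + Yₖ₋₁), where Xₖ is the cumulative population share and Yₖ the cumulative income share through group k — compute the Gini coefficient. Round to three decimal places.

Cumulative income shares Yₖ: 0.0130, 0.0530, 0.1630, 0.5330, 1.0000
Σ (Xₖ−Xₖ₋₁)(Yₖ+Yₖ₋₁) = (1/5)(0.0130+0.0000) + (1/5)(0.0530+0.0130) + (1/5)(0.1630+0.0530) + (1/5)(0.5330+0.1630) + (1/5)(1.0000+0.5330)
  = 0.0026 + 0.0132 + 0.0432 + 0.1392 + 0.3066 = 0.5048
G = 1 − 0.5048 = 0.4952

0.495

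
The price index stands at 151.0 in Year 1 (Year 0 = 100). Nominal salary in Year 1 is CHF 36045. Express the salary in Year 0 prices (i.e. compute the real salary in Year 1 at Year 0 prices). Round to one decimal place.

Real = Nominal ÷ (Index/100) = 36045 ÷ (151.0/100)
     = 36045 ÷ 1.510 = 23870.8609

23870.9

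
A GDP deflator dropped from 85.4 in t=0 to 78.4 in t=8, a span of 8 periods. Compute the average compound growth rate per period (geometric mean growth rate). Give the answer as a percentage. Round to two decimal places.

-1.06%

Growth factor = (78.4/85.4)^(1/8) = (0.918033)^(1/8) = 0.989367
Growth rate = 0.989367 − 1 = -0.010633 = -1.0633%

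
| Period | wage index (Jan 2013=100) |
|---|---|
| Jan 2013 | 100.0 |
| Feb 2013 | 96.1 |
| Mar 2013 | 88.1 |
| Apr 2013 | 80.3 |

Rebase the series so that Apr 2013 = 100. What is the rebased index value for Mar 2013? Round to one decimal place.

Rebased(Mar 2013) = 88.1 / 80.3 × 100 = 109.7136

109.7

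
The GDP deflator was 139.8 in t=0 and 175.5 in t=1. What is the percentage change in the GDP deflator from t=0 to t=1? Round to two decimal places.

25.54%

Change = (175.5 − 139.8) / 139.8 × 100
       = 35.7 / 139.8 × 100 = 25.5365%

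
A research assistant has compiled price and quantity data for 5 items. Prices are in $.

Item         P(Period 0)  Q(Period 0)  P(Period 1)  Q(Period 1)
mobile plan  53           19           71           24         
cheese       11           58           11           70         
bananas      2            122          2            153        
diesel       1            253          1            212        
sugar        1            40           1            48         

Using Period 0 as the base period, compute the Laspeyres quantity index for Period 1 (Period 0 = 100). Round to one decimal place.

Laspeyres quantity index uses base-period prices as weights.
ΣP(Period 0)·Q(Period 1) = 53×24 + 11×70 + 2×153 + 1×212 + 1×48 = 1272 + 770 + 306 + 212 + 48 = 2608
ΣP(Period 0)·Q(Period 0) = 53×19 + 11×58 + 2×122 + 1×253 + 1×40 = 1007 + 638 + 244 + 253 + 40 = 2182
Index = 2608 / 2182 × 100 = 119.5234

119.5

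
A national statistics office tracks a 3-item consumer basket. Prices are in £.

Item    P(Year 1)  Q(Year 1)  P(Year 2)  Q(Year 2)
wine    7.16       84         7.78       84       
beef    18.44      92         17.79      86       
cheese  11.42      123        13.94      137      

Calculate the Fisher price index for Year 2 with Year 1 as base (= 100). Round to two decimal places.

Laspeyres component (base-period weights):
ΣP(Year 2)Q(Year 1) = 7.78×84 + 17.79×92 + 13.94×123 = 653.52 + 1636.68 + 1714.62 = 4004.82
ΣP(Year 1)Q(Year 1) = 7.16×84 + 18.44×92 + 11.42×123 = 601.44 + 1696.48 + 1404.66 = 3702.58
L = 4004.82 / 3702.58 × 100 = 108.1630
Paasche component (current-period weights):
ΣP(Year 2)Q(Year 2) = 7.78×84 + 17.79×86 + 13.94×137 = 653.52 + 1529.94 + 1909.78 = 4093.24
ΣP(Year 1)Q(Year 2) = 7.16×84 + 18.44×86 + 11.42×137 = 601.44 + 1585.84 + 1564.54 = 3751.82
P = 4093.24 / 3751.82 × 100 = 109.1001
Fisher = √(L × P) = √(108.1630 × 109.1001) = 108.6305

108.63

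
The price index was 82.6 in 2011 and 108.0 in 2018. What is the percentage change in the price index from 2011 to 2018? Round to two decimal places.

30.75%

Change = (108.0 − 82.6) / 82.6 × 100
       = 25.4 / 82.6 × 100 = 30.7506%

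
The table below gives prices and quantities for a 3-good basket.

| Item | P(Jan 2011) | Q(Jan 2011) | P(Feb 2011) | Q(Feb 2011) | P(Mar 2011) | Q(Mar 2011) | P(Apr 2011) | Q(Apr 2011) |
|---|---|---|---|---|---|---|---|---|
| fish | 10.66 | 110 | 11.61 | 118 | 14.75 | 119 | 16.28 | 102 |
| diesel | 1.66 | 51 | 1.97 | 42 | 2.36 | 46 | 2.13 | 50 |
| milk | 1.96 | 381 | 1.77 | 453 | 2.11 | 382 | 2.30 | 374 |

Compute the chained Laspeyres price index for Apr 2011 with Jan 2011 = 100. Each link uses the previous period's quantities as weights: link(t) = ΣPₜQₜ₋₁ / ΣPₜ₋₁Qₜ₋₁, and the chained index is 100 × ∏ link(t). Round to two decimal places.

138.56

Link Jan 2011→Feb 2011:
ΣP(Feb 2011)Q(Jan 2011) = 11.61×110 + 1.97×51 + 1.77×381 = 1277.1 + 100.47 + 674.37 = 2051.94
ΣP(Jan 2011)Q(Jan 2011) = 10.66×110 + 1.66×51 + 1.96×381 = 1172.6 + 84.66 + 746.76 = 2004.02
link = 2051.94/2004.02 = 1.023912
Link Feb 2011→Mar 2011:
ΣP(Mar 2011)Q(Feb 2011) = 14.75×118 + 2.36×42 + 2.11×453 = 1740.5 + 99.12 + 955.83 = 2795.45
ΣP(Feb 2011)Q(Feb 2011) = 11.61×118 + 1.97×42 + 1.77×453 = 1369.98 + 82.74 + 801.81 = 2254.53
link = 2795.45/2254.53 = 1.239926
Link Mar 2011→Apr 2011:
ΣP(Apr 2011)Q(Mar 2011) = 16.28×119 + 2.13×46 + 2.30×382 = 1937.32 + 97.98 + 878.6 = 2913.9
ΣP(Mar 2011)Q(Mar 2011) = 14.75×119 + 2.36×46 + 2.11×382 = 1755.25 + 108.56 + 806.02 = 2669.83
link = 2913.9/2669.83 = 1.091418
Chained index = 100 × 1.023912 × 1.239926 × 1.091418 = 138.5637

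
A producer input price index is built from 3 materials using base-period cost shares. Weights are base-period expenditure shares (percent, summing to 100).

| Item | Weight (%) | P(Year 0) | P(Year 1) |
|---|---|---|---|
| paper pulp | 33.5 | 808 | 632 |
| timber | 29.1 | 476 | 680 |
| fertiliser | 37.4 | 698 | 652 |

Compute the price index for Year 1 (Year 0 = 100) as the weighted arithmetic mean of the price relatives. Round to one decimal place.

102.7

paper pulp: 33.5 × (632/808) = 33.5 × 0.782178 = 26.2030
timber: 29.1 × (680/476) = 29.1 × 1.428571 = 41.5714
fertiliser: 37.4 × (652/698) = 37.4 × 0.934097 = 34.9352
Index = Σ wᵢ·(p₁ᵢ/p₀ᵢ) = 26.2030 + 41.5714 + 34.9352 = 102.7096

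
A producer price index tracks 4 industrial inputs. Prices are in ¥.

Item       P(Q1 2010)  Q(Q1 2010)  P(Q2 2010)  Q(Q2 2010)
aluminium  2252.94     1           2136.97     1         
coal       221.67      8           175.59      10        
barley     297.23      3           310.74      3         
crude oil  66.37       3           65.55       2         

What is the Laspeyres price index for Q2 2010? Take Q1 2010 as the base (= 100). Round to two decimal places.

91.27

Laspeyres price index uses base-period quantities as weights.
ΣP(Q2 2010)·Q(Q1 2010) = 2136.97×1 + 175.59×8 + 310.74×3 + 65.55×3 = 2136.97 + 1404.72 + 932.22 + 196.65 = 4670.56
ΣP(Q1 2010)·Q(Q1 2010) = 2252.94×1 + 221.67×8 + 297.23×3 + 66.37×3 = 2252.94 + 1773.36 + 891.69 + 199.11 = 5117.1
Index = 4670.56 / 5117.1 × 100 = 91.2736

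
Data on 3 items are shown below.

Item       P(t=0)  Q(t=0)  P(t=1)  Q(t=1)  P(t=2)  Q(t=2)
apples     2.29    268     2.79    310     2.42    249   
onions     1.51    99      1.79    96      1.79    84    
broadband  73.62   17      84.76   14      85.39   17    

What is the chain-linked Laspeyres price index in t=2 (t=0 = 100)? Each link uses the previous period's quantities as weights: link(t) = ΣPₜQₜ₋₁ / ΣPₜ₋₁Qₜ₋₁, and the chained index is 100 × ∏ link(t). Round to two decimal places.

Link t=0→t=1:
ΣP(t=1)Q(t=0) = 2.79×268 + 1.79×99 + 84.76×17 = 747.72 + 177.21 + 1440.92 = 2365.85
ΣP(t=0)Q(t=0) = 2.29×268 + 1.51×99 + 73.62×17 = 613.72 + 149.49 + 1251.54 = 2014.75
link = 2365.85/2014.75 = 1.174265
Link t=1→t=2:
ΣP(t=2)Q(t=1) = 2.42×310 + 1.79×96 + 85.39×14 = 750.2 + 171.84 + 1195.46 = 2117.5
ΣP(t=1)Q(t=1) = 2.79×310 + 1.79×96 + 84.76×14 = 864.9 + 171.84 + 1186.64 = 2223.38
link = 2117.5/2223.38 = 0.952379
Chained index = 100 × 1.174265 × 0.952379 = 111.8345

111.83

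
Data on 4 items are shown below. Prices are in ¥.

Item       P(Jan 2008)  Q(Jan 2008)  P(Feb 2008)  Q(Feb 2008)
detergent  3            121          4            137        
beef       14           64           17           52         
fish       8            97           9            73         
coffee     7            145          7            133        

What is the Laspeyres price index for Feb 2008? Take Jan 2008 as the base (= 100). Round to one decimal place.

113.4

Laspeyres price index uses base-period quantities as weights.
ΣP(Feb 2008)·Q(Jan 2008) = 4×121 + 17×64 + 9×97 + 7×145 = 484 + 1088 + 873 + 1015 = 3460
ΣP(Jan 2008)·Q(Jan 2008) = 3×121 + 14×64 + 8×97 + 7×145 = 363 + 896 + 776 + 1015 = 3050
Index = 3460 / 3050 × 100 = 113.4426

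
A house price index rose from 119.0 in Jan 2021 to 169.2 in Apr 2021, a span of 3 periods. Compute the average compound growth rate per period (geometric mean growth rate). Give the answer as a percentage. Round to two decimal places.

12.45%

Growth factor = (169.2/119.0)^(1/3) = (1.421849)^(1/3) = 1.124478
Growth rate = 1.124478 − 1 = 0.124478 = 12.4478%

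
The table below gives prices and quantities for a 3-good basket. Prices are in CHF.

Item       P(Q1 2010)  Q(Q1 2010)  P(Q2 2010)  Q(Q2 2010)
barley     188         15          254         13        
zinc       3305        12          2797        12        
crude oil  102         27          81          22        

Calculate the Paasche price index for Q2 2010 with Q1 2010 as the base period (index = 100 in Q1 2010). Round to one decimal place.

Paasche price index uses current-period quantities as weights.
ΣP(Q2 2010)·Q(Q2 2010) = 254×13 + 2797×12 + 81×22 = 3302 + 33564 + 1782 = 38648
ΣP(Q1 2010)·Q(Q2 2010) = 188×13 + 3305×12 + 102×22 = 2444 + 39660 + 2244 = 44348
Index = 38648 / 44348 × 100 = 87.1471

87.1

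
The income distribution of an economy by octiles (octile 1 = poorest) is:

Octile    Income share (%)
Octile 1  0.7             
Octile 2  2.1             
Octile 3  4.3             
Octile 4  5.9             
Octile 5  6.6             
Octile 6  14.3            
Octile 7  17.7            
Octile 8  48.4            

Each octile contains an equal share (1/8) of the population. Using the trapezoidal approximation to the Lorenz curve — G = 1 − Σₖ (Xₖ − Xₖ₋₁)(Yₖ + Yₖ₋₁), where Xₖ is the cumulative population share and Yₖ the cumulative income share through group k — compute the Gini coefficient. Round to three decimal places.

Cumulative income shares Yₖ: 0.0070, 0.0280, 0.0710, 0.1300, 0.1960, 0.3390, 0.5160, 1.0000
Σ (Xₖ−Xₖ₋₁)(Yₖ+Yₖ₋₁) = (1/8)(0.0070+0.0000) + (1/8)(0.0280+0.0070) + (1/8)(0.0710+0.0280) + (1/8)(0.1300+0.0710) + (1/8)(0.1960+0.1300) + (1/8)(0.3390+0.1960) + (1/8)(0.5160+0.3390) + (1/8)(1.0000+0.5160)
  = 0.0009 + 0.0044 + 0.0124 + 0.0251 + 0.0408 + 0.0669 + 0.1069 + 0.1895 = 0.4467
G = 1 − 0.4467 = 0.5533

0.553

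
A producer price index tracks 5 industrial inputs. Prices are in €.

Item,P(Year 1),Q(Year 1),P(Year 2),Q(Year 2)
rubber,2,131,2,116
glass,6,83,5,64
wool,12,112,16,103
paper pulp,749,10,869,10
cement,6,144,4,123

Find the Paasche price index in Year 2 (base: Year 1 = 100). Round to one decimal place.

Paasche price index uses current-period quantities as weights.
ΣP(Year 2)·Q(Year 2) = 2×116 + 5×64 + 16×103 + 869×10 + 4×123 = 232 + 320 + 1648 + 8690 + 492 = 11382
ΣP(Year 1)·Q(Year 2) = 2×116 + 6×64 + 12×103 + 749×10 + 6×123 = 232 + 384 + 1236 + 7490 + 738 = 10080
Index = 11382 / 10080 × 100 = 112.9167

112.9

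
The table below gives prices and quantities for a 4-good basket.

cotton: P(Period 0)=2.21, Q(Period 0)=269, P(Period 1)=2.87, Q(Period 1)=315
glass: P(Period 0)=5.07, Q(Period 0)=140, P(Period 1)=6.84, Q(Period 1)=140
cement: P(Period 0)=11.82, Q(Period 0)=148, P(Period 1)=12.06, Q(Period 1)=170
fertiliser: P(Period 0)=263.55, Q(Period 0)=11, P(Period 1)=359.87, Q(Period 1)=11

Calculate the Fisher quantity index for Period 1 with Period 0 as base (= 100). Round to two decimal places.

Laspeyres component (base-period weights):
ΣP(Period 0)Q(Period 1) = 2.21×315 + 5.07×140 + 11.82×170 + 263.55×11 = 696.15 + 709.8 + 2009.4 + 2899.05 = 6314.4
ΣP(Period 0)Q(Period 0) = 2.21×269 + 5.07×140 + 11.82×148 + 263.55×11 = 594.49 + 709.8 + 1749.36 + 2899.05 = 5952.7
L = 6314.4 / 5952.7 × 100 = 106.0762
Paasche component (current-period weights):
ΣP(Period 1)Q(Period 1) = 2.87×315 + 6.84×140 + 12.06×170 + 359.87×11 = 904.05 + 957.6 + 2050.2 + 3958.57 = 7870.42
ΣP(Period 1)Q(Period 0) = 2.87×269 + 6.84×140 + 12.06×148 + 359.87×11 = 772.03 + 957.6 + 1784.88 + 3958.57 = 7473.08
P = 7870.42 / 7473.08 × 100 = 105.3170
Fisher = √(L × P) = √(106.0762 × 105.3170) = 105.6959

105.70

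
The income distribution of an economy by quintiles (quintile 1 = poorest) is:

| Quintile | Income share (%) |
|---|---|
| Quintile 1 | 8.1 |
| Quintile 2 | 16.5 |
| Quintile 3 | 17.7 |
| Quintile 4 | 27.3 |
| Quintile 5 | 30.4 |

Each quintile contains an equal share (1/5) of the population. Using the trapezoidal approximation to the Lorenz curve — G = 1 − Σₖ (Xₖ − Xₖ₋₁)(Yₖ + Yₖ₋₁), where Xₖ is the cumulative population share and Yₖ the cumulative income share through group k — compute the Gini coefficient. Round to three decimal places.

Cumulative income shares Yₖ: 0.0810, 0.2460, 0.4230, 0.6960, 1.0000
Σ (Xₖ−Xₖ₋₁)(Yₖ+Yₖ₋₁) = (1/5)(0.0810+0.0000) + (1/5)(0.2460+0.0810) + (1/5)(0.4230+0.2460) + (1/5)(0.6960+0.4230) + (1/5)(1.0000+0.6960)
  = 0.0162 + 0.0654 + 0.1338 + 0.2238 + 0.3392 = 0.7784
G = 1 − 0.7784 = 0.2216

0.222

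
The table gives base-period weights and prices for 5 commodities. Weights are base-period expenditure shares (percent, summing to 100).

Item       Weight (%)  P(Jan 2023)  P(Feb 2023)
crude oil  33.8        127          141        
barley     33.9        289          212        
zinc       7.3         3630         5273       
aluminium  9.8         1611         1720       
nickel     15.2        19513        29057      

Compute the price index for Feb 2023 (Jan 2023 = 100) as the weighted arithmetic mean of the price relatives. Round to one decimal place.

106.1

crude oil: 33.8 × (141/127) = 33.8 × 1.110236 = 37.5260
barley: 33.9 × (212/289) = 33.9 × 0.733564 = 24.8678
zinc: 7.3 × (5273/3630) = 7.3 × 1.452617 = 10.6041
aluminium: 9.8 × (1720/1611) = 9.8 × 1.067660 = 10.4631
nickel: 15.2 × (29057/19513) = 15.2 × 1.489110 = 22.6345
Index = Σ wᵢ·(p₁ᵢ/p₀ᵢ) = 37.5260 + 24.8678 + 10.6041 + 10.4631 + 22.6345 = 106.0954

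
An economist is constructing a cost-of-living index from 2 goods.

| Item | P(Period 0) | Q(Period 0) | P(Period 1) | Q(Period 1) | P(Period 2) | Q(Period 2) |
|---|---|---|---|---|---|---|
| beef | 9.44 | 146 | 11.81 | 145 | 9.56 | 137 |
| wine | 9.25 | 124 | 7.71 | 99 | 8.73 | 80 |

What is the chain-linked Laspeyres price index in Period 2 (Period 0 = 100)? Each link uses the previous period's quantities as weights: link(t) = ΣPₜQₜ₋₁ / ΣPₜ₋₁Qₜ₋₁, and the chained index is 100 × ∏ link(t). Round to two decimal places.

Link Period 0→Period 1:
ΣP(Period 1)Q(Period 0) = 11.81×146 + 7.71×124 = 1724.26 + 956.04 = 2680.3
ΣP(Period 0)Q(Period 0) = 9.44×146 + 9.25×124 = 1378.24 + 1147 = 2525.24
link = 2680.3/2525.24 = 1.061404
Link Period 1→Period 2:
ΣP(Period 2)Q(Period 1) = 9.56×145 + 8.73×99 = 1386.2 + 864.27 = 2250.47
ΣP(Period 1)Q(Period 1) = 11.81×145 + 7.71×99 = 1712.45 + 763.29 = 2475.74
link = 2250.47/2475.74 = 0.909009
Chained index = 100 × 1.061404 × 0.909009 = 96.4826

96.48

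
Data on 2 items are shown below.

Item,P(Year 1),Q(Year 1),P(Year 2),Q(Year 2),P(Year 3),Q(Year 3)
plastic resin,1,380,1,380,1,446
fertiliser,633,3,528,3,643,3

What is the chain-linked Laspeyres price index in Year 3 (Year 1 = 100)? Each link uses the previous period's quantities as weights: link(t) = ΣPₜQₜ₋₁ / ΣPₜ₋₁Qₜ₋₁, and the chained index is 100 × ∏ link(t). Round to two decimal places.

Link Year 1→Year 2:
ΣP(Year 2)Q(Year 1) = 1×380 + 528×3 = 380 + 1584 = 1964
ΣP(Year 1)Q(Year 1) = 1×380 + 633×3 = 380 + 1899 = 2279
link = 1964/2279 = 0.861781
Link Year 2→Year 3:
ΣP(Year 3)Q(Year 2) = 1×380 + 643×3 = 380 + 1929 = 2309
ΣP(Year 2)Q(Year 2) = 1×380 + 528×3 = 380 + 1584 = 1964
link = 2309/1964 = 1.175662
Chained index = 100 × 0.861781 × 1.175662 = 101.3164

101.32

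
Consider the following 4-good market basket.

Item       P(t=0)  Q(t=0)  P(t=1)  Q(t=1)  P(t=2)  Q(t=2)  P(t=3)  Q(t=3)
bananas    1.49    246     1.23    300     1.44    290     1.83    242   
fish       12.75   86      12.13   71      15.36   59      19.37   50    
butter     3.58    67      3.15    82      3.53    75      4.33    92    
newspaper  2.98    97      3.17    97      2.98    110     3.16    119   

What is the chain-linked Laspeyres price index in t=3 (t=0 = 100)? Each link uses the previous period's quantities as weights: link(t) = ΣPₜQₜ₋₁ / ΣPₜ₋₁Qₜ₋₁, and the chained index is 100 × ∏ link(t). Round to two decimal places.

134.03

Link t=0→t=1:
ΣP(t=1)Q(t=0) = 1.23×246 + 12.13×86 + 3.15×67 + 3.17×97 = 302.58 + 1043.18 + 211.05 + 307.49 = 1864.3
ΣP(t=0)Q(t=0) = 1.49×246 + 12.75×86 + 3.58×67 + 2.98×97 = 366.54 + 1096.5 + 239.86 + 289.06 = 1991.96
link = 1864.3/1991.96 = 0.935912
Link t=1→t=2:
ΣP(t=2)Q(t=1) = 1.44×300 + 15.36×71 + 3.53×82 + 2.98×97 = 432 + 1090.56 + 289.46 + 289.06 = 2101.08
ΣP(t=1)Q(t=1) = 1.23×300 + 12.13×71 + 3.15×82 + 3.17×97 = 369 + 861.23 + 258.3 + 307.49 = 1796.02
link = 2101.08/1796.02 = 1.169853
Link t=2→t=3:
ΣP(t=3)Q(t=2) = 1.83×290 + 19.37×59 + 4.33×75 + 3.16×110 = 530.7 + 1142.83 + 324.75 + 347.6 = 2345.88
ΣP(t=2)Q(t=2) = 1.44×290 + 15.36×59 + 3.53×75 + 2.98×110 = 417.6 + 906.24 + 264.75 + 327.8 = 1916.39
link = 2345.88/1916.39 = 1.224114
Chained index = 100 × 0.935912 × 1.169853 × 1.224114 = 134.0258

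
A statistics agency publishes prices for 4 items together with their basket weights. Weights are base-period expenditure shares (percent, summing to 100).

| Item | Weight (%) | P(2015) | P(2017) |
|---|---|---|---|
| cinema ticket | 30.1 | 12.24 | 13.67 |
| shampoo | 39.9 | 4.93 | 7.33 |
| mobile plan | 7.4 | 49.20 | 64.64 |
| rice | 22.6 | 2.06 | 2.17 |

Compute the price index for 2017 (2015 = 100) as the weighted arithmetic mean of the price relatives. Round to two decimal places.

cinema ticket: 30.1 × (13.67/12.24) = 30.1 × 1.116830 = 33.6166
shampoo: 39.9 × (7.33/4.93) = 39.9 × 1.486815 = 59.3239
mobile plan: 7.4 × (64.64/49.20) = 7.4 × 1.313821 = 9.7223
rice: 22.6 × (2.17/2.06) = 22.6 × 1.053398 = 23.8068
Index = Σ wᵢ·(p₁ᵢ/p₀ᵢ) = 33.6166 + 59.3239 + 9.7223 + 23.8068 = 126.4696

126.47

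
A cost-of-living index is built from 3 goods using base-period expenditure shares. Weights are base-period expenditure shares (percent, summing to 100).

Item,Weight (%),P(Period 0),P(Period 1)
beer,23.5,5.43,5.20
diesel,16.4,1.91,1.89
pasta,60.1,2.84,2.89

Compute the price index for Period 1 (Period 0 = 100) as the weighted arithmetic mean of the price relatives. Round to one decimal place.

99.9

beer: 23.5 × (5.20/5.43) = 23.5 × 0.957643 = 22.5046
diesel: 16.4 × (1.89/1.91) = 16.4 × 0.989529 = 16.2283
pasta: 60.1 × (2.89/2.84) = 60.1 × 1.017606 = 61.1581
Index = Σ wᵢ·(p₁ᵢ/p₀ᵢ) = 22.5046 + 16.2283 + 61.1581 = 99.8910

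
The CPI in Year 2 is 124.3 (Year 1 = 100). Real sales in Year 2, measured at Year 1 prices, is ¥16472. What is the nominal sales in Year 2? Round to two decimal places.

20474.70

Nominal = Real × (Index/100) = 16472 × (124.3/100)
        = 16472 × 1.243 = 20474.6960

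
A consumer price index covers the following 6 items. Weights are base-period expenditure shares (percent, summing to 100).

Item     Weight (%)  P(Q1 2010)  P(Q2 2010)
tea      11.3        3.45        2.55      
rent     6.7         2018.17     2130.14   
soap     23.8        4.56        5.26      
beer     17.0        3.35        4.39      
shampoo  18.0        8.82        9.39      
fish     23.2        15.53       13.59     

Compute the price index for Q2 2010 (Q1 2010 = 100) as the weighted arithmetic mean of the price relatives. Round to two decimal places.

104.62

tea: 11.3 × (2.55/3.45) = 11.3 × 0.739130 = 8.3522
rent: 6.7 × (2130.14/2018.17) = 6.7 × 1.055481 = 7.0717
soap: 23.8 × (5.26/4.56) = 23.8 × 1.153509 = 27.4535
beer: 17.0 × (4.39/3.35) = 17.0 × 1.310448 = 22.2776
shampoo: 18.0 × (9.39/8.82) = 18.0 × 1.064626 = 19.1633
fish: 23.2 × (13.59/15.53) = 23.2 × 0.875080 = 20.3019
Index = Σ wᵢ·(p₁ᵢ/p₀ᵢ) = 8.3522 + 7.0717 + 27.4535 + 22.2776 + 19.1633 + 20.3019 = 104.6201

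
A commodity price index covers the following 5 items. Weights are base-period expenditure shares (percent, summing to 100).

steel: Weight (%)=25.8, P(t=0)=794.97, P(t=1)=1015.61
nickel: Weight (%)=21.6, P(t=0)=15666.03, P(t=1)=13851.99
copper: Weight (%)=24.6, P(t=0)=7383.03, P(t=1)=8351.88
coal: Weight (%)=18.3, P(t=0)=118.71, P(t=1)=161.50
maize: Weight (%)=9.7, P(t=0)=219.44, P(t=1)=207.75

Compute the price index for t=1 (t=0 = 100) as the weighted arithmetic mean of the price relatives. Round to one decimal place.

steel: 25.8 × (1015.61/794.97) = 25.8 × 1.277545 = 32.9607
nickel: 21.6 × (13851.99/15666.03) = 21.6 × 0.884206 = 19.0988
copper: 24.6 × (8351.88/7383.03) = 24.6 × 1.131227 = 27.8282
coal: 18.3 × (161.50/118.71) = 18.3 × 1.360458 = 24.8964
maize: 9.7 × (207.75/219.44) = 9.7 × 0.946728 = 9.1833
Index = Σ wᵢ·(p₁ᵢ/p₀ᵢ) = 32.9607 + 19.0988 + 27.8282 + 24.8964 + 9.1833 = 113.9673

114.0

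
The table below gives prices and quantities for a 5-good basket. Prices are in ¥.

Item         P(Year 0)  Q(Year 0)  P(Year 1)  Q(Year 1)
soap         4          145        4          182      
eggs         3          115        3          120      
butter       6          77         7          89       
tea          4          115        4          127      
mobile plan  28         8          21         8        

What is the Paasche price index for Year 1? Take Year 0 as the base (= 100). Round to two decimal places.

Paasche price index uses current-period quantities as weights.
ΣP(Year 1)·Q(Year 1) = 4×182 + 3×120 + 7×89 + 4×127 + 21×8 = 728 + 360 + 623 + 508 + 168 = 2387
ΣP(Year 0)·Q(Year 1) = 4×182 + 3×120 + 6×89 + 4×127 + 28×8 = 728 + 360 + 534 + 508 + 224 = 2354
Index = 2387 / 2354 × 100 = 101.4019

101.40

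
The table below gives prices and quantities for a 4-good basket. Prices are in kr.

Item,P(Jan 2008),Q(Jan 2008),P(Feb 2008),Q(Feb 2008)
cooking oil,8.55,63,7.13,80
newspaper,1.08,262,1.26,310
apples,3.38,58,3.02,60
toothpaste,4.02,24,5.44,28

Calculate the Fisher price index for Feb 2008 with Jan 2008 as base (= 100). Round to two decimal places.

Laspeyres component (base-period weights):
ΣP(Feb 2008)Q(Jan 2008) = 7.13×63 + 1.26×262 + 3.02×58 + 5.44×24 = 449.19 + 330.12 + 175.16 + 130.56 = 1085.03
ΣP(Jan 2008)Q(Jan 2008) = 8.55×63 + 1.08×262 + 3.38×58 + 4.02×24 = 538.65 + 282.96 + 196.04 + 96.48 = 1114.13
L = 1085.03 / 1114.13 × 100 = 97.3881
Paasche component (current-period weights):
ΣP(Feb 2008)Q(Feb 2008) = 7.13×80 + 1.26×310 + 3.02×60 + 5.44×28 = 570.4 + 390.6 + 181.2 + 152.32 = 1294.52
ΣP(Jan 2008)Q(Feb 2008) = 8.55×80 + 1.08×310 + 3.38×60 + 4.02×28 = 684 + 334.8 + 202.8 + 112.56 = 1334.16
P = 1294.52 / 1334.16 × 100 = 97.0288
Fisher = √(L × P) = √(97.3881 × 97.0288) = 97.2083

97.21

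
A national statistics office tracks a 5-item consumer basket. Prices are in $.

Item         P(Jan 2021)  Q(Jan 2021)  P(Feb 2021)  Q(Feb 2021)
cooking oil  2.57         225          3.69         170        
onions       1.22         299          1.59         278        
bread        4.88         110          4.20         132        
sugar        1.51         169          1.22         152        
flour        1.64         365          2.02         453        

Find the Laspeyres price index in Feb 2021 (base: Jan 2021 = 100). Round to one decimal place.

Laspeyres price index uses base-period quantities as weights.
ΣP(Feb 2021)·Q(Jan 2021) = 3.69×225 + 1.59×299 + 4.20×110 + 1.22×169 + 2.02×365 = 830.25 + 475.41 + 462 + 206.18 + 737.3 = 2711.14
ΣP(Jan 2021)·Q(Jan 2021) = 2.57×225 + 1.22×299 + 4.88×110 + 1.51×169 + 1.64×365 = 578.25 + 364.78 + 536.8 + 255.19 + 598.6 = 2333.62
Index = 2711.14 / 2333.62 × 100 = 116.1774

116.2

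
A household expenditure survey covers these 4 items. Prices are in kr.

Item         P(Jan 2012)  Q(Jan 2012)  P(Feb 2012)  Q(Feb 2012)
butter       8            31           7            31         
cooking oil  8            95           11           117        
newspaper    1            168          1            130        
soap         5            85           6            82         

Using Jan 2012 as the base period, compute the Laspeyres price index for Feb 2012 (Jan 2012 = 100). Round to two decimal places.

Laspeyres price index uses base-period quantities as weights.
ΣP(Feb 2012)·Q(Jan 2012) = 7×31 + 11×95 + 1×168 + 6×85 = 217 + 1045 + 168 + 510 = 1940
ΣP(Jan 2012)·Q(Jan 2012) = 8×31 + 8×95 + 1×168 + 5×85 = 248 + 760 + 168 + 425 = 1601
Index = 1940 / 1601 × 100 = 121.1743

121.17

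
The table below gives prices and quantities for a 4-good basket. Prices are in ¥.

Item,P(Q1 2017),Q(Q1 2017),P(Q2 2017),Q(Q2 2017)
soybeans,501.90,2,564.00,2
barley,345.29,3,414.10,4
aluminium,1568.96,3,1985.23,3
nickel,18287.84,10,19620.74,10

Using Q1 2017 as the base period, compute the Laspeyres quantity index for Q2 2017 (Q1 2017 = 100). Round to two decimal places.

100.18

Laspeyres quantity index uses base-period prices as weights.
ΣP(Q1 2017)·Q(Q2 2017) = 501.90×2 + 345.29×4 + 1568.96×3 + 18287.84×10 = 1003.8 + 1381.16 + 4706.88 + 182878.4 = 189970.24
ΣP(Q1 2017)·Q(Q1 2017) = 501.90×2 + 345.29×3 + 1568.96×3 + 18287.84×10 = 1003.8 + 1035.87 + 4706.88 + 182878.4 = 189624.95
Index = 189970.24 / 189624.95 × 100 = 100.1821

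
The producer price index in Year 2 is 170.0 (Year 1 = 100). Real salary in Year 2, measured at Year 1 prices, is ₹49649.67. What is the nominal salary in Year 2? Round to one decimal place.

84404.4

Nominal = Real × (Index/100) = 49649.67 × (170.0/100)
        = 49649.67 × 1.700 = 84404.4390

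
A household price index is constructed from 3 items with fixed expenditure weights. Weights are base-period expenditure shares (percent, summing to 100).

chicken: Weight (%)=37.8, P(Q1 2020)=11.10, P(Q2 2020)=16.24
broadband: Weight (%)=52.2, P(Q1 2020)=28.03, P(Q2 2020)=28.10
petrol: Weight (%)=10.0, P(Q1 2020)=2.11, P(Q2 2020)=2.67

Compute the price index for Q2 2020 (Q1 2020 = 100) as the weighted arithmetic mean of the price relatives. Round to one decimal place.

chicken: 37.8 × (16.24/11.10) = 37.8 × 1.463063 = 55.3038
broadband: 52.2 × (28.10/28.03) = 52.2 × 1.002497 = 52.3304
petrol: 10.0 × (2.67/2.11) = 10.0 × 1.265403 = 12.6540
Index = Σ wᵢ·(p₁ᵢ/p₀ᵢ) = 55.3038 + 52.3304 + 12.6540 = 120.2882

120.3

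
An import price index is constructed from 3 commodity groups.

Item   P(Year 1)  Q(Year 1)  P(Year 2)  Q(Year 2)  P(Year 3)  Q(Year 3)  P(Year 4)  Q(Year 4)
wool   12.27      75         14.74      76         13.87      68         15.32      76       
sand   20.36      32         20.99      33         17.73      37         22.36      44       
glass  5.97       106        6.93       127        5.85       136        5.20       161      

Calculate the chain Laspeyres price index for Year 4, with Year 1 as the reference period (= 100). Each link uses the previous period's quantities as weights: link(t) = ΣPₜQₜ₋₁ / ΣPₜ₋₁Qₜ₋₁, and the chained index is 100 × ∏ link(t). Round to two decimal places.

108.42

Link Year 1→Year 2:
ΣP(Year 2)Q(Year 1) = 14.74×75 + 20.99×32 + 6.93×106 = 1105.5 + 671.68 + 734.58 = 2511.76
ΣP(Year 1)Q(Year 1) = 12.27×75 + 20.36×32 + 5.97×106 = 920.25 + 651.52 + 632.82 = 2204.59
link = 2511.76/2204.59 = 1.139332
Link Year 2→Year 3:
ΣP(Year 3)Q(Year 2) = 13.87×76 + 17.73×33 + 5.85×127 = 1054.12 + 585.09 + 742.95 = 2382.16
ΣP(Year 2)Q(Year 2) = 14.74×76 + 20.99×33 + 6.93×127 = 1120.24 + 692.67 + 880.11 = 2693.02
link = 2382.16/2693.02 = 0.884568
Link Year 3→Year 4:
ΣP(Year 4)Q(Year 3) = 15.32×68 + 22.36×37 + 5.20×136 = 1041.76 + 827.32 + 707.2 = 2576.28
ΣP(Year 3)Q(Year 3) = 13.87×68 + 17.73×37 + 5.85×136 = 943.16 + 656.01 + 795.6 = 2394.77
link = 2576.28/2394.77 = 1.075794
Chained index = 100 × 1.139332 × 0.884568 × 1.075794 = 108.4204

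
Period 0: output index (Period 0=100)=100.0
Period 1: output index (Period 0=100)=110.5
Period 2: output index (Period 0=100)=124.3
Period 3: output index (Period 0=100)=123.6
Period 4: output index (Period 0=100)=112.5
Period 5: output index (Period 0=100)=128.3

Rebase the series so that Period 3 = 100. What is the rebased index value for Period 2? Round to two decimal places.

100.57

Rebased(Period 2) = 124.3 / 123.6 × 100 = 100.5663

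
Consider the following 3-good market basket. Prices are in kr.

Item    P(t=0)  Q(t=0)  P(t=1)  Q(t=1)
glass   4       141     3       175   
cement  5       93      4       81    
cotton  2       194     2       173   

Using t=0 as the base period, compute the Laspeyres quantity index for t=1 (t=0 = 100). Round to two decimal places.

102.40

Laspeyres quantity index uses base-period prices as weights.
ΣP(t=0)·Q(t=1) = 4×175 + 5×81 + 2×173 = 700 + 405 + 346 = 1451
ΣP(t=0)·Q(t=0) = 4×141 + 5×93 + 2×194 = 564 + 465 + 388 = 1417
Index = 1451 / 1417 × 100 = 102.3994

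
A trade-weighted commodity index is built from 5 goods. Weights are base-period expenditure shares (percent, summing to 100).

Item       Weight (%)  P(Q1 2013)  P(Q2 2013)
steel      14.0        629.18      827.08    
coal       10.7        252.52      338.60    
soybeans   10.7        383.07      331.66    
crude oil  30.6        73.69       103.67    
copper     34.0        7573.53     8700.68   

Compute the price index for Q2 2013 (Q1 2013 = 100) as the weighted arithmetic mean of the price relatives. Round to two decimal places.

steel: 14.0 × (827.08/629.18) = 14.0 × 1.314536 = 18.4035
coal: 10.7 × (338.60/252.52) = 10.7 × 1.340884 = 14.3475
soybeans: 10.7 × (331.66/383.07) = 10.7 × 0.865795 = 9.2640
crude oil: 30.6 × (103.67/73.69) = 30.6 × 1.406839 = 43.0493
copper: 34.0 × (8700.68/7573.53) = 34.0 × 1.148828 = 39.0601
Index = Σ wᵢ·(p₁ᵢ/p₀ᵢ) = 18.4035 + 14.3475 + 9.2640 + 43.0493 + 39.0601 = 124.1244

124.12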